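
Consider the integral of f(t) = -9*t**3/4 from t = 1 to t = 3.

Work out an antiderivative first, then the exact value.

Antiderivative: F(t) = -9*t**4/16; value = -45

Check any antiderivative F(t) by computing F'(t) and comparing it with f(t).
F(t) = -9*t**4/16 is an antiderivative of f.
Check: d/dt[-9*t**4/16] = -9*t**3/4 = f(t).
F(3) = -729/16; F(1) = -9/16.
Integral = F(3) - F(1) = -45.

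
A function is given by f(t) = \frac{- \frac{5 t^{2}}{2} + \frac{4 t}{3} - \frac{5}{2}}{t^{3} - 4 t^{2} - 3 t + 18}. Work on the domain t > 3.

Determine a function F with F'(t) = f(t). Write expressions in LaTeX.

The denominator factors as 6 \left(t - 3\right)^{2} \left(t + 2\right); partial fractions split f into directly integrable pieces: - \frac{91}{150 \left(t + 2\right)} - \frac{142}{75 \left(t - 3\right)} - \frac{21}{5 \left(t - 3\right)^{2}}.
Check: d/dt[- \frac{284 t \log{\left(t - 3 \right)} + 91 t \log{\left(t + 2 \right)} - 852 \log{\left(t - 3 \right)} - 273 \log{\left(t + 2 \right)} - 630}{150 \left(t - 3\right)}] = \frac{- 15 t^{2} + 8 t - 15}{6 t^{3} - 24 t^{2} - 18 t + 108}, which equals f(t).

An antiderivative is F(t) = - \frac{284 t \log{\left(t - 3 \right)} + 91 t \log{\left(t + 2 \right)} - 852 \log{\left(t - 3 \right)} - 273 \log{\left(t + 2 \right)} - 630}{150 \left(t - 3\right)}.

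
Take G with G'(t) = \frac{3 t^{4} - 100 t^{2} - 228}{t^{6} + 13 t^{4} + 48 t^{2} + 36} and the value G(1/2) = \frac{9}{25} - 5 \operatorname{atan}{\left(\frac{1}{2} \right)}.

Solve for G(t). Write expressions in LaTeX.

The proposed G(t) is checked by its d/dt: the result must match the given G'(t).
A general antiderivative is - \frac{4 t}{\frac{t^{2}}{2} + 3} - 5 \operatorname{atan}{\left(t \right)} + C.
The condition gives C = \frac{9}{25} - 5 \operatorname{atan}{\left(\frac{1}{2} \right)} - (- 5 \operatorname{atan}{\left(\frac{1}{2} \right)} - \frac{16}{25}) = 1.
So G(t) = - \frac{4 t}{\frac{t^{2}}{2} + 3} - 5 \operatorname{atan}{\left(t \right)} + 1.
Check: d/dt[- \frac{4 t}{\frac{t^{2}}{2} + 3} - 5 \operatorname{atan}{\left(t \right)} + 1] = \frac{3 t^{4} - 100 t^{2} - 228}{t^{6} + 13 t^{4} + 48 t^{2} + 36} = G'(t).

G(t) = - \frac{4 t}{\frac{t^{2}}{2} + 3} - 5 \operatorname{atan}{\left(t \right)} + 1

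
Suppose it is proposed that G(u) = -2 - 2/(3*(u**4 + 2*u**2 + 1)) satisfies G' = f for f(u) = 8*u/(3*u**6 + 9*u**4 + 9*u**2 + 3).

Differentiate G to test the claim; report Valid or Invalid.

d/du[G] = 8*u/(3*u**6 + 9*u**4 + 9*u**2 + 3)
This equals f(u) exactly, so the claim holds.

Valid - the claim checks out under differentiation.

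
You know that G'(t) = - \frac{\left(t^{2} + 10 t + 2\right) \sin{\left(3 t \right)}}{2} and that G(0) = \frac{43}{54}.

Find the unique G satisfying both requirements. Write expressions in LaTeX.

G(t) = \frac{t^{2} \cos{\left(3 t \right)}}{6} - \frac{t \sin{\left(3 t \right)}}{9} + \frac{5 t \cos{\left(3 t \right)}}{3} - \frac{5 \sin{\left(3 t \right)}}{9} + \frac{8 \cos{\left(3 t \right)}}{27} + \frac{1}{2}

The proposed G(t) is checked by its d/dt: the result must match the given G'(t).
A general antiderivative is \frac{t^{2} \cos{\left(3 t \right)}}{6} - \frac{t \sin{\left(3 t \right)}}{9} + \frac{5 t \cos{\left(3 t \right)}}{3} - \frac{5 \sin{\left(3 t \right)}}{9} + \frac{8 \cos{\left(3 t \right)}}{27} + C.
The condition gives C = \frac{43}{54} - (\frac{8}{27}) = \frac{1}{2}.
So G(t) = \frac{t^{2} \cos{\left(3 t \right)}}{6} - \frac{t \sin{\left(3 t \right)}}{9} + \frac{5 t \cos{\left(3 t \right)}}{3} - \frac{5 \sin{\left(3 t \right)}}{9} + \frac{8 \cos{\left(3 t \right)}}{27} + \frac{1}{2}.
Check: d/dt[\frac{t^{2} \cos{\left(3 t \right)}}{6} - \frac{t \sin{\left(3 t \right)}}{9} + \frac{5 t \cos{\left(3 t \right)}}{3} - \frac{5 \sin{\left(3 t \right)}}{9} + \frac{8 \cos{\left(3 t \right)}}{27} + \frac{1}{2}] = - \frac{t^{2} \sin{\left(3 t \right)}}{2} - 5 t \sin{\left(3 t \right)} - \sin{\left(3 t \right)}, which equals G'(t).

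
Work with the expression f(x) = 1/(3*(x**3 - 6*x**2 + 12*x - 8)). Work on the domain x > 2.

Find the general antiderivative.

F(x) = -3/(2*(3*x - 6)**2) + C

Since d/dx undoes antidifferentiation here, F'(x) = f(x) is required of F(x).
Check: d/dx[-3/(2*(3*x - 6)**2)] = 1/(3*x**3 - 18*x**2 + 36*x - 24), which equals f(x).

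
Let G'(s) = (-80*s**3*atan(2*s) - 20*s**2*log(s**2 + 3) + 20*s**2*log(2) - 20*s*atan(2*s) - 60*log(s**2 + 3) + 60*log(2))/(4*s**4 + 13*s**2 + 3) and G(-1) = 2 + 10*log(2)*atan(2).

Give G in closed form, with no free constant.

G(s) = -10*log(s**2/2 + 3/2)*atan(2*s) + 2

Recognize the product-rule pattern: G'(s) = u'v + uv' with u = -10*atan(2*s), v = log(s**2/2 + 3/2), so integration by parts undoes it.
A general antiderivative is -10*log(s**2/2 + 3/2)*atan(2*s) + C.
The condition gives C = 2 + 10*log(2)*atan(2) - (10*log(2)*atan(2)) = 2.
So G(s) = -10*log(s**2/2 + 3/2)*atan(2*s) + 2.
Check: d/ds[-10*log(s**2/2 + 3/2)*atan(2*s) + 2] = (-80*s**3*atan(2*s) - 20*s**2*log(s**2 + 3) + 20*s**2*log(2) - 20*s*atan(2*s) - 60*log(s**2 + 3) + 60*log(2))/(4*s**4 + 13*s**2 + 3) = G'(s).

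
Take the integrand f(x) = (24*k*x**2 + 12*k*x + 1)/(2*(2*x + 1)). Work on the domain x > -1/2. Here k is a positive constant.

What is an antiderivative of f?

A candidate is checked by its d/dx: the result must match f(x).
Check: d/dx[3*k*x**2 + log(2*x + 1)/4] = (24*k*x**2 + 12*k*x + 1)/(4*x + 2), which equals f(x).

An antiderivative is F(x) = 3*k*x**2 + log(2*x + 1)/4.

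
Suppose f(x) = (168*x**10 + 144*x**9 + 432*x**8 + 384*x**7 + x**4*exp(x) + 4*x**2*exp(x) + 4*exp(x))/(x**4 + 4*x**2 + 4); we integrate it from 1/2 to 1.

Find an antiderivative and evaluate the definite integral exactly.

A first test for any F(x): its x-derivative must equal f(x) identically.
F(x) = 12*x**9/(x**2/2 + 1) + 12*x**8/(x**2/2 + 1) + exp(x) is an antiderivative of f.
Check: d/dx[12*x**9/(x**2/2 + 1) + 12*x**8/(x**2/2 + 1) + exp(x)] = (168*x**10 + 144*x**9 + 432*x**8 + 384*x**7 + x**4*exp(x) + 4*x**2*exp(x) + 4*exp(x))/(x**4 + 4*x**2 + 4) = f(x).
F(1) = exp(1) + 16; F(1/2) = 1/16 + exp(1/2).
Integral = F(1) - F(1/2) = -exp(1/2) + exp(1) + 255/16.

Antiderivative: F(x) = 12*x**9/(x**2/2 + 1) + 12*x**8/(x**2/2 + 1) + exp(x); value = -exp(1/2) + exp(1) + 255/16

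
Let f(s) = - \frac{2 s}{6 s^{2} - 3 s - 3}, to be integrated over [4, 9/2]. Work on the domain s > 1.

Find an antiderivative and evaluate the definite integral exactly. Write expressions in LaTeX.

Antiderivative: F(s) = - \frac{2 \log{\left(s - 1 \right)}}{9} - \frac{\log{\left(s + \frac{1}{2} \right)}}{9}; value = - \frac{2 \log{\left(\frac{7}{2} \right)}}{9} - \frac{\log{\left(5 \right)}}{9} + \frac{\log{\left(\frac{9}{2} \right)}}{9} + \frac{2 \log{\left(3 \right)}}{9}

The denominator factors as 3 \left(s - 1\right) \left(2 s + 1\right); partial fractions split f into directly integrable pieces: - \frac{2}{9 \left(2 s + 1\right)} - \frac{2}{9 \left(s - 1\right)}.
F(s) = - \frac{2 \log{\left(s - 1 \right)}}{9} - \frac{\log{\left(s + \frac{1}{2} \right)}}{9} is an antiderivative of f.
Check: d/ds[- \frac{2 \log{\left(s - 1 \right)}}{9} - \frac{\log{\left(s + \frac{1}{2} \right)}}{9}] = - \frac{2 s}{6 s^{2} - 3 s - 3} = f(s).
F(9/2) = - \frac{2 \log{\left(\frac{7}{2} \right)}}{9} - \frac{\log{\left(5 \right)}}{9}; F(4) = - \frac{2 \log{\left(3 \right)}}{9} - \frac{\log{\left(\frac{9}{2} \right)}}{9}.
Integral = F(9/2) - F(4) = - \frac{2 \log{\left(\frac{7}{2} \right)}}{9} - \frac{\log{\left(5 \right)}}{9} + \frac{\log{\left(\frac{9}{2} \right)}}{9} + \frac{2 \log{\left(3 \right)}}{9}.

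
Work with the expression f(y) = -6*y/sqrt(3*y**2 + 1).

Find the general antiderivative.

F(y) = -2*sqrt(3*y**2 + 1) + C

The substitution u = 3*y**2 + 1 works: f is exactly (dF/du)*(du/dy) for that inner function.
Check: d/dy[-2*sqrt(3*y**2 + 1)] = -6*y/sqrt(3*y**2 + 1) = f(y).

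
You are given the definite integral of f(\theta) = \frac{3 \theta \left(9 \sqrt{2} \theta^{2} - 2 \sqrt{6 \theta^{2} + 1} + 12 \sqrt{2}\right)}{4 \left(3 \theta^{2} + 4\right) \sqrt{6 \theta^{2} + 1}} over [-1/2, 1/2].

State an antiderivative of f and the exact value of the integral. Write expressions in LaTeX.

Antiderivative: F(\theta) = \frac{3 \sqrt{3 \theta^{2} + \frac{1}{2}}}{4} - \frac{\log{\left(\frac{3 \theta^{2}}{2} + 2 \right)}}{4}; value = 0

Check any antiderivative F(\theta) by computing F'(\theta) and comparing it with f(\theta).
F(\theta) = \frac{3 \sqrt{3 \theta^{2} + \frac{1}{2}}}{4} - \frac{\log{\left(\frac{3 \theta^{2}}{2} + 2 \right)}}{4} is an antiderivative of f.
Check: d/d\theta[\frac{3 \sqrt{3 \theta^{2} + \frac{1}{2}}}{4} - \frac{\log{\left(\frac{3 \theta^{2}}{2} + 2 \right)}}{4}] = \frac{27 \sqrt{2} \theta^{3} - 6 \theta \sqrt{6 \theta^{2} + 1} + 36 \sqrt{2} \theta}{12 \theta^{2} \sqrt{6 \theta^{2} + 1} + 16 \sqrt{6 \theta^{2} + 1}}, which equals f(\theta).
F(1/2) = - \frac{\log{\left(\frac{19}{8} \right)}}{4} + \frac{3 \sqrt{5}}{8}; F(-1/2) = - \frac{\log{\left(\frac{19}{8} \right)}}{4} + \frac{3 \sqrt{5}}{8}.
Integral = F(1/2) - F(-1/2) = 0.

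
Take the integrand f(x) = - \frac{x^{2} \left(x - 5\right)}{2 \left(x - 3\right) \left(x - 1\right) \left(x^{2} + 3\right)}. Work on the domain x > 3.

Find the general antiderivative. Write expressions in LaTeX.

F(x) = \frac{3 \log{\left(x - 3 \right)}}{8} - \frac{\log{\left(x - 1 \right)}}{4} - \frac{5 \log{\left(x^{2} + 3 \right)}}{16} - \frac{\sqrt{3} \operatorname{atan}{\left(\frac{\sqrt{3} x}{3} \right)}}{8} + C

Factor the denominator (2 \left(x - 3\right) \left(x - 1\right) \left(x^{2} + 3\right)) and decompose: f = - \frac{5 x + 3}{8 \left(x^{2} + 3\right)} - \frac{1}{4 \left(x - 1\right)} + \frac{3}{8 \left(x - 3\right)}; each piece integrates to a log, atan, or power term.
Check: d/dx[\frac{3 \log{\left(x - 3 \right)}}{8} - \frac{\log{\left(x - 1 \right)}}{4} - \frac{5 \log{\left(x^{2} + 3 \right)}}{16} - \frac{\sqrt{3} \operatorname{atan}{\left(\frac{\sqrt{3} x}{3} \right)}}{8}] = \frac{- x^{3} + 5 x^{2}}{2 x^{4} - 8 x^{3} + 12 x^{2} - 24 x + 18}, which equals f(x).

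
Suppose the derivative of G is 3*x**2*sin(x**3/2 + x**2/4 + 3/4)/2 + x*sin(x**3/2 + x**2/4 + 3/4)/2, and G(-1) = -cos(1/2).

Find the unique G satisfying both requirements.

G(x) = -cos(x**3/2 + x**2/4 + 3/4)

The substitution u = x**3/2 + x**2/4 + 3/4 works: G'(x) is exactly (dG/du)*(du/dx) for that inner function.
A general antiderivative is -cos(x**3/2 + x**2/4 + 3/4) + C.
The condition gives C = -cos(1/2) - (-cos(1/2)) = 0.
So G(x) = -cos(x**3/2 + x**2/4 + 3/4).
Check: d/dx[-cos(x**3/2 + x**2/4 + 3/4)] = 3*x**2*sin(x**3/2 + x**2/4 + 3/4)/2 + x*sin(x**3/2 + x**2/4 + 3/4)/2 = G'(x).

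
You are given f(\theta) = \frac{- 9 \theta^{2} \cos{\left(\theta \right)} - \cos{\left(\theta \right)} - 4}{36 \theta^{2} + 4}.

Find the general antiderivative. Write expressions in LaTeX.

F(\theta) = - \frac{3 \sin{\left(\theta \right)} + 4 \operatorname{atan}{\left(3 \theta \right)}}{12} + C

Check any antiderivative F(\theta) by computing F'(\theta) and comparing it with f(\theta).
Check: d/d\theta[- \frac{3 \sin{\left(\theta \right)} + 4 \operatorname{atan}{\left(3 \theta \right)}}{12}] = \frac{- 9 \theta^{2} \cos{\left(\theta \right)} - \cos{\left(\theta \right)} - 4}{36 \theta^{2} + 4} = f(\theta).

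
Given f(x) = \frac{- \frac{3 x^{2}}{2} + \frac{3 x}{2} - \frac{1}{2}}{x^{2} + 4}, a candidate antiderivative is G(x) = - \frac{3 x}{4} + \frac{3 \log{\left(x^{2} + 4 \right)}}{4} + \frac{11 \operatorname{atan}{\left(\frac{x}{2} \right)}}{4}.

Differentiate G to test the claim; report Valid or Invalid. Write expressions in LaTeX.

Invalid: d/dx[G] - f = \frac{3}{4}, which is not 0.

d/dx[G] = \frac{- 3 x^{2} + 6 x + 10}{4 x^{2} + 16}
d/dx[G] - f(x) = \frac{3}{4} != 0.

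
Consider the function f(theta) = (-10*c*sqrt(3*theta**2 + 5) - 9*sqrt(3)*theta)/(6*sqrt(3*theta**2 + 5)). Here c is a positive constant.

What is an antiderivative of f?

Whatever form F(theta) takes, F'(theta) = f(theta) is non-negotiable.
Check: d/dtheta[-(10*c*theta + 3*sqrt(3)*sqrt(3*theta**2 + 5))/6] = (-10*c*sqrt(3*theta**2 + 5) - 9*sqrt(3)*theta)/(6*sqrt(3*theta**2 + 5)) = f(theta).

An antiderivative is F(theta) = -(10*c*theta + 3*sqrt(3)*sqrt(3*theta**2 + 5))/6.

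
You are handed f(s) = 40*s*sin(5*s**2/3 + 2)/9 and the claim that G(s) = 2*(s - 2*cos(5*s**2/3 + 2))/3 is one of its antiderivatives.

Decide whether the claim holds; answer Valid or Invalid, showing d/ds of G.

d/ds[G] = 40*s*sin(5*s**2/3 + 2)/9 + 2/3
d/ds[G] - f(s) = 2/3 != 0.

Invalid: d/ds[G] - f = 2/3, which is not 0.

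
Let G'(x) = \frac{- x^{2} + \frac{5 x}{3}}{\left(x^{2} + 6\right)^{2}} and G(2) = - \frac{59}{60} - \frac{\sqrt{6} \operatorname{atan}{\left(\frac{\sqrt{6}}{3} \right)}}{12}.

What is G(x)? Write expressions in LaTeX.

Differentiate the proposed G(x) back; it has to land on the given G'(x).
A general antiderivative is - \frac{5 - 3 x}{6 x^{2} + 36} - \frac{\sqrt{6} \operatorname{atan}{\left(\frac{\sqrt{6} x}{6} \right)}}{12} + C.
The condition gives C = - \frac{59}{60} - \frac{\sqrt{6} \operatorname{atan}{\left(\frac{\sqrt{6}}{3} \right)}}{12} - (- \frac{\sqrt{6} \operatorname{atan}{\left(\frac{\sqrt{6}}{3} \right)}}{12} + \frac{1}{60}) = -1.
So G(x) = - \frac{5 - 3 x}{6 x^{2} + 36} - \frac{\sqrt{6} \operatorname{atan}{\left(\frac{\sqrt{6} x}{6} \right)}}{12} - 1.
Check: d/dx[- \frac{5 - 3 x}{6 x^{2} + 36} - \frac{\sqrt{6} \operatorname{atan}{\left(\frac{\sqrt{6} x}{6} \right)}}{12} - 1] = \frac{- 3 x^{2} + 5 x}{3 x^{4} + 36 x^{2} + 108}, which equals G'(x).

G(x) = - \frac{5 - 3 x}{6 x^{2} + 36} - \frac{\sqrt{6} \operatorname{atan}{\left(\frac{\sqrt{6} x}{6} \right)}}{12} - 1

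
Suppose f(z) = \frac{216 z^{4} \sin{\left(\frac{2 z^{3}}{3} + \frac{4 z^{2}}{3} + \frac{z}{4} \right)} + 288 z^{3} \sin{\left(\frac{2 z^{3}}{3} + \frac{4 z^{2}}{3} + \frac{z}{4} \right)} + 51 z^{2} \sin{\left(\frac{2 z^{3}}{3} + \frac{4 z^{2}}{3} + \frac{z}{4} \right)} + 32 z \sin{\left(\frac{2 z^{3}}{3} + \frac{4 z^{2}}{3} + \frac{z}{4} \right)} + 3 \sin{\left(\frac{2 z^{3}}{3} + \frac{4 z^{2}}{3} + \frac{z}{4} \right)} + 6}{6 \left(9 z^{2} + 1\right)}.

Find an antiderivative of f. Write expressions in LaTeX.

An antiderivative is F(z) = - 2 \cos{\left(\frac{2 z^{3}}{3} + \frac{4 z^{2}}{3} + \frac{z}{4} \right)} + \frac{\operatorname{atan}{\left(3 z \right)}}{3}.

Since d/dz undoes antidifferentiation here, F'(z) = f(z) is required of F(z).
Check: d/dz[- 2 \cos{\left(\frac{2 z^{3}}{3} + \frac{4 z^{2}}{3} + \frac{z}{4} \right)} + \frac{\operatorname{atan}{\left(3 z \right)}}{3}] = \frac{216 z^{4} \sin{\left(\frac{2 z^{3}}{3} + \frac{4 z^{2}}{3} + \frac{z}{4} \right)} + 288 z^{3} \sin{\left(\frac{2 z^{3}}{3} + \frac{4 z^{2}}{3} + \frac{z}{4} \right)} + 51 z^{2} \sin{\left(\frac{2 z^{3}}{3} + \frac{4 z^{2}}{3} + \frac{z}{4} \right)} + 32 z \sin{\left(\frac{2 z^{3}}{3} + \frac{4 z^{2}}{3} + \frac{z}{4} \right)} + 3 \sin{\left(\frac{2 z^{3}}{3} + \frac{4 z^{2}}{3} + \frac{z}{4} \right)} + 6}{54 z^{2} + 6}, which equals f(z).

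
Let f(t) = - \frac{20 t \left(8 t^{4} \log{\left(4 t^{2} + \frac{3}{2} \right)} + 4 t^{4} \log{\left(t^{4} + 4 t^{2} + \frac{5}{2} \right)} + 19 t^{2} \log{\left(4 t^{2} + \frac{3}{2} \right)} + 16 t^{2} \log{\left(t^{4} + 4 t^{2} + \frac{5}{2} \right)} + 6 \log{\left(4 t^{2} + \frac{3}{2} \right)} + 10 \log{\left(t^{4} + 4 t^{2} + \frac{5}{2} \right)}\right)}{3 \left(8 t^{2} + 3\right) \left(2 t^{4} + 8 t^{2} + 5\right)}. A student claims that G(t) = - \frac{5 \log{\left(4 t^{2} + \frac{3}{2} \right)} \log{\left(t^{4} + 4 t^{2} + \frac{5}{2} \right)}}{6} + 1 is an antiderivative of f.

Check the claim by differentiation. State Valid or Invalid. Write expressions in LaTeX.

Valid - the claim checks out under differentiation.

d/dt[G] = \frac{- 160 t^{5} \log{\left(4 t^{2} + \frac{3}{2} \right)} - 80 t^{5} \log{\left(t^{4} + 4 t^{2} + \frac{5}{2} \right)} - 380 t^{3} \log{\left(4 t^{2} + \frac{3}{2} \right)} - 320 t^{3} \log{\left(t^{4} + 4 t^{2} + \frac{5}{2} \right)} - 120 t \log{\left(4 t^{2} + \frac{3}{2} \right)} - 200 t \log{\left(t^{4} + 4 t^{2} + \frac{5}{2} \right)}}{48 t^{6} + 210 t^{4} + 192 t^{2} + 45}
This equals f(t) exactly, so the claim holds.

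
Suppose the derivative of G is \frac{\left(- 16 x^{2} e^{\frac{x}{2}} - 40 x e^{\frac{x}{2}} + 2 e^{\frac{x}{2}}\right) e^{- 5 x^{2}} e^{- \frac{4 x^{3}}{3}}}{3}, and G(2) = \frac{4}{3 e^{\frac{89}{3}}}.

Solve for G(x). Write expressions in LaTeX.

G'(x) matches the chain-rule pattern g'(h)*h' with inner function h(x) = - \frac{4 x^{3}}{3} - 5 x^{2} + \frac{x}{2}; substituting u = h(x) collapses the integral.
A general antiderivative is \frac{4 e^{- \frac{4 x^{3}}{3} - 5 x^{2} + \frac{x}{2}}}{3} + C.
The condition gives C = \frac{4}{3 e^{\frac{89}{3}}} - (\frac{4}{3 e^{\frac{89}{3}}}) = 0.
So G(x) = \frac{4 e^{\frac{x}{2}} e^{- 5 x^{2}} e^{- \frac{4 x^{3}}{3}}}{3}.
Check: d/dx[\frac{4 e^{\frac{x}{2}} e^{- 5 x^{2}} e^{- \frac{4 x^{3}}{3}}}{3}] = \frac{\left(- 16 x^{2} e^{\frac{x}{2}} - 40 x e^{\frac{x}{2}} + 2 e^{\frac{x}{2}}\right) e^{- 5 x^{2}} e^{- \frac{4 x^{3}}{3}}}{3} = G'(x).

G(x) = \frac{4 e^{\frac{x}{2}} e^{- 5 x^{2}} e^{- \frac{4 x^{3}}{3}}}{3}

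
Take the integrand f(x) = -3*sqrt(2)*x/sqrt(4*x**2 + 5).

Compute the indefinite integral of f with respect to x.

F(x) = -3*sqrt(2)*sqrt(4*x**2 + 5)/4 + C

f matches the chain-rule pattern g'(h)*h' with inner function h(x) = 2*x**2 + 5/2; substituting u = h(x) collapses the integral.
Check: d/dx[-3*sqrt(2)*sqrt(4*x**2 + 5)/4] = -3*sqrt(2)*x/sqrt(4*x**2 + 5) = f(x).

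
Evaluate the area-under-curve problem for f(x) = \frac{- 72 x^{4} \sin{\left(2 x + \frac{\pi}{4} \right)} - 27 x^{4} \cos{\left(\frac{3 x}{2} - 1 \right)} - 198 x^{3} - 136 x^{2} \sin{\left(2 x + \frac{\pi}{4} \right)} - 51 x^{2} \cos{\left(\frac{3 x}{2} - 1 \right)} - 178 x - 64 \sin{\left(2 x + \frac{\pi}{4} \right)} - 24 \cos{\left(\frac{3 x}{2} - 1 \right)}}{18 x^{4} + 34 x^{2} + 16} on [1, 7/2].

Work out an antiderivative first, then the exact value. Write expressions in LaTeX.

Recover f(x) by differentiating a candidate F(x); any mismatch rules it out.
F(x) = - 5 \log{\left(x^{2} + 1 \right)} - \frac{\log{\left(\frac{3 x^{2}}{2} + \frac{4}{3} \right)}}{2} - \sin{\left(\frac{3 x}{2} - 1 \right)} + 2 \cos{\left(2 x + \frac{\pi}{4} \right)} is an antiderivative of f.
Check: d/dx[- 5 \log{\left(x^{2} + 1 \right)} - \frac{\log{\left(\frac{3 x^{2}}{2} + \frac{4}{3} \right)}}{2} - \sin{\left(\frac{3 x}{2} - 1 \right)} + 2 \cos{\left(2 x + \frac{\pi}{4} \right)}] = \frac{- 72 x^{4} \sin{\left(2 x + \frac{\pi}{4} \right)} - 27 x^{4} \cos{\left(\frac{3 x}{2} - 1 \right)} - 198 x^{3} - 136 x^{2} \sin{\left(2 x + \frac{\pi}{4} \right)} - 51 x^{2} \cos{\left(\frac{3 x}{2} - 1 \right)} - 178 x - 64 \sin{\left(2 x + \frac{\pi}{4} \right)} - 24 \cos{\left(\frac{3 x}{2} - 1 \right)}}{18 x^{4} + 34 x^{2} + 16} = f(x).
F(7/2) = - 5 \log{\left(\frac{53}{4} \right)} - \frac{\log{\left(\frac{473}{24} \right)}}{2} + 2 \cos{\left(\frac{\pi}{4} + 7 \right)} - \sin{\left(\frac{17}{4} \right)}; F(1) = - 5 \log{\left(2 \right)} + 2 \cos{\left(\frac{\pi}{4} + 2 \right)} - \frac{\log{\left(\frac{17}{6} \right)}}{2} - \sin{\left(\frac{1}{2} \right)}.
Integral = F(7/2) - F(1) = - 5 \log{\left(\frac{53}{4} \right)} - \frac{\log{\left(\frac{473}{24} \right)}}{2} + 2 \cos{\left(\frac{\pi}{4} + 7 \right)} + \sin{\left(\frac{1}{2} \right)} + \frac{\log{\left(\frac{17}{6} \right)}}{2} - \sin{\left(\frac{17}{4} \right)} - 2 \cos{\left(\frac{\pi}{4} + 2 \right)} + 5 \log{\left(2 \right)}.

Antiderivative: F(x) = - 5 \log{\left(x^{2} + 1 \right)} - \frac{\log{\left(\frac{3 x^{2}}{2} + \frac{4}{3} \right)}}{2} - \sin{\left(\frac{3 x}{2} - 1 \right)} + 2 \cos{\left(2 x + \frac{\pi}{4} \right)}; value = - 5 \log{\left(\frac{53}{4} \right)} - \frac{\log{\left(\frac{473}{24} \right)}}{2} + 2 \cos{\left(\frac{\pi}{4} + 7 \right)} + \sin{\left(\frac{1}{2} \right)} + \frac{\log{\left(\frac{17}{6} \right)}}{2} - \sin{\left(\frac{17}{4} \right)} - 2 \cos{\left(\frac{\pi}{4} + 2 \right)} + 5 \log{\left(2 \right)}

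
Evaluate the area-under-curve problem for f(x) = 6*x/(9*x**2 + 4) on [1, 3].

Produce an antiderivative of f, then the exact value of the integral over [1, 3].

Antiderivative: F(x) = log(9*x**2 + 4)/3; value = -log(13/6)/3 + log(85/6)/3

The substitution u = 3*x**2/2 + 2/3 works: f is exactly (dF/du)*(du/dx) for that inner function.
F(x) = log(9*x**2 + 4)/3 is an antiderivative of f.
Check: d/dx[log(9*x**2 + 4)/3] = 6*x/(9*x**2 + 4) = f(x).
F(3) = log(85)/3; F(1) = log(13)/3.
Integral = F(3) - F(1) = -log(13/6)/3 + log(85/6)/3.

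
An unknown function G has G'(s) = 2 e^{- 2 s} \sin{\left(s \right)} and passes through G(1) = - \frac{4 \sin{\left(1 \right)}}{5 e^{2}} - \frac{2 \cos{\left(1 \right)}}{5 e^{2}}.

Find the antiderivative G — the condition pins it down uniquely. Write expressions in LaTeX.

G(s) = \frac{\left(- 4 \sin{\left(s \right)} - 2 \cos{\left(s \right)}\right) e^{- 2 s}}{5}

Check a candidate G(s) by differentiating: d/ds[G] must match the given G'(s).
A general antiderivative is - \frac{4 e^{- 2 s} \sin{\left(s \right)}}{5} - \frac{2 e^{- 2 s} \cos{\left(s \right)}}{5} + C.
The condition gives C = - \frac{4 \sin{\left(1 \right)}}{5 e^{2}} - \frac{2 \cos{\left(1 \right)}}{5 e^{2}} - (- \frac{4 \sin{\left(1 \right)}}{5 e^{2}} - \frac{2 \cos{\left(1 \right)}}{5 e^{2}}) = 0.
So G(s) = \frac{\left(- 4 \sin{\left(s \right)} - 2 \cos{\left(s \right)}\right) e^{- 2 s}}{5}.
Check: d/ds[\frac{\left(- 4 \sin{\left(s \right)} - 2 \cos{\left(s \right)}\right) e^{- 2 s}}{5}] = 2 e^{- 2 s} \sin{\left(s \right)} = G'(s).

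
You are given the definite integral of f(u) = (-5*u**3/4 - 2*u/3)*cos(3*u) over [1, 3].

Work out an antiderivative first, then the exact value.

Antiderivative: F(u) = -(45*u**3*sin(3*u) + 45*u**2*cos(3*u) - 6*u*sin(3*u) - 2*cos(3*u))/108; value = -133*sin(9)/12 + 43*cos(3)/108 + 13*sin(3)/36 - 403*cos(9)/108

An antiderivative F(u) passes only if d/du[F] lands on f(u) exactly.
F(u) = -(45*u**3*sin(3*u) + 45*u**2*cos(3*u) - 6*u*sin(3*u) - 2*cos(3*u))/108 is an antiderivative of f.
Check: d/du[-(45*u**3*sin(3*u) + 45*u**2*cos(3*u) - 6*u*sin(3*u) - 2*cos(3*u))/108] = -5*u**3*cos(3*u)/4 - 2*u*cos(3*u)/3, which equals f(u).
F(3) = -133*sin(9)/12 - 403*cos(9)/108; F(1) = -13*sin(3)/36 - 43*cos(3)/108.
Integral = F(3) - F(1) = -133*sin(9)/12 + 43*cos(3)/108 + 13*sin(3)/36 - 403*cos(9)/108.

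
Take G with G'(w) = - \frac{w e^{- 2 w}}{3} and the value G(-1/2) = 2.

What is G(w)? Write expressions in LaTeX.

G(w) = \frac{\left(2 w + 24 e^{2 w} + 1\right) e^{- 2 w}}{12}

Recognize the product-rule pattern: G'(w) = u'v + uv' with u = \frac{w}{6} + \frac{1}{12}, v = e^{- 2 w}, so integration by parts undoes it.
A general antiderivative is \frac{\left(2 w + 1\right) e^{- 2 w}}{12} + C.
The condition gives C = 2 - (0) = 2.
So G(w) = \frac{\left(2 w + 24 e^{2 w} + 1\right) e^{- 2 w}}{12}.
Check: d/dw[\frac{\left(2 w + 24 e^{2 w} + 1\right) e^{- 2 w}}{12}] = - \frac{w e^{- 2 w}}{3} = G'(w).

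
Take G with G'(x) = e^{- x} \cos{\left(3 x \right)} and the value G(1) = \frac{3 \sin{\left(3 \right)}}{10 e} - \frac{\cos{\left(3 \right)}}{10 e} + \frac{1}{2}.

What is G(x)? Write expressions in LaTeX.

Any candidate G(x) must reproduce the stated G'(x) exactly.
A general antiderivative is \frac{3 e^{- x} \sin{\left(3 x \right)}}{10} - \frac{e^{- x} \cos{\left(3 x \right)}}{10} + C.
The condition gives C = \frac{3 \sin{\left(3 \right)}}{10 e} - \frac{\cos{\left(3 \right)}}{10 e} + \frac{1}{2} - (\frac{3 \sin{\left(3 \right)}}{10 e} - \frac{\cos{\left(3 \right)}}{10 e}) = \frac{1}{2}.
So G(x) = \frac{1}{2} + \frac{3 e^{- x} \sin{\left(3 x \right)}}{10} - \frac{e^{- x} \cos{\left(3 x \right)}}{10}.
Check: d/dx[\frac{1}{2} + \frac{3 e^{- x} \sin{\left(3 x \right)}}{10} - \frac{e^{- x} \cos{\left(3 x \right)}}{10}] = e^{- x} \cos{\left(3 x \right)} = G'(x).

G(x) = \frac{1}{2} + \frac{3 e^{- x} \sin{\left(3 x \right)}}{10} - \frac{e^{- x} \cos{\left(3 x \right)}}{10}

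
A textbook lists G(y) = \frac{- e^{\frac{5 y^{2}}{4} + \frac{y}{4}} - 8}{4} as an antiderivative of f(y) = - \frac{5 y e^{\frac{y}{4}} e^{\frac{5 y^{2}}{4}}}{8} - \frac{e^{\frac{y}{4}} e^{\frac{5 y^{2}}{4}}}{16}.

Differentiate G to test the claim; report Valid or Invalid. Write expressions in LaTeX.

Valid: G'(y) = f(y).

d/dy[G] = - \frac{5 y e^{\frac{y}{4}} e^{\frac{5 y^{2}}{4}}}{8} - \frac{e^{\frac{y}{4}} e^{\frac{5 y^{2}}{4}}}{16}
This equals f(y) exactly, so the claim holds.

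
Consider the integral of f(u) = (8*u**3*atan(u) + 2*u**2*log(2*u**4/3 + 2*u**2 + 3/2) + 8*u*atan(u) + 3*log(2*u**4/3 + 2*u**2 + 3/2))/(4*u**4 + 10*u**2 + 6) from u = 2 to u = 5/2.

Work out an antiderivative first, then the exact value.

Antiderivative: F(u) = log(2*u**4/3 + 2*u**2 + 3/2)*atan(u)/2; value = -log(121/6)*atan(2)/2 + log(961/24)*atan(5/2)/2

Recognize the product-rule pattern: f = v'r + vr' with v = atan(u)/2, r = log(2*u**4/3 + 2*u**2 + 3/2), so integration by parts undoes it.
F(u) = log(2*u**4/3 + 2*u**2 + 3/2)*atan(u)/2 is an antiderivative of f.
Check: d/du[log(2*u**4/3 + 2*u**2 + 3/2)*atan(u)/2] = (8*u**3*atan(u) + 2*u**2*log(2*u**4/3 + 2*u**2 + 3/2) + 8*u*atan(u) + 3*log(2*u**4/3 + 2*u**2 + 3/2))/(4*u**4 + 10*u**2 + 6) = f(u).
F(5/2) = log(961/24)*atan(5/2)/2; F(2) = log(121/6)*atan(2)/2.
Integral = F(5/2) - F(2) = -log(121/6)*atan(2)/2 + log(961/24)*atan(5/2)/2.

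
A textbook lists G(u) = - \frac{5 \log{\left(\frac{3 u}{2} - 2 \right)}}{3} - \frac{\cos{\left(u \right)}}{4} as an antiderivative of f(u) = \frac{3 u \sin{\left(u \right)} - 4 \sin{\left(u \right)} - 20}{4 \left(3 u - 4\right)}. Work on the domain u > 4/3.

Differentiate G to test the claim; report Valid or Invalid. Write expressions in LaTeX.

d/du[G] = \frac{3 u \sin{\left(u \right)} - 4 \sin{\left(u \right)} - 20}{12 u - 16}
This equals f(u) exactly, so the claim holds.

Valid: G'(u) = f(u).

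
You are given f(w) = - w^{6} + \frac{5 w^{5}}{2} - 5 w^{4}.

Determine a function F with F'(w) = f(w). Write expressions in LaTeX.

Integrate term by term and add the pieces.
Check: d/dw[\frac{w^{5} \left(- 12 w^{2} + 35 w - 84\right)}{84}] = - w^{6} + \frac{5 w^{5}}{2} - 5 w^{4} = f(w).

An antiderivative is F(w) = \frac{w^{5} \left(- 12 w^{2} + 35 w - 84\right)}{84}.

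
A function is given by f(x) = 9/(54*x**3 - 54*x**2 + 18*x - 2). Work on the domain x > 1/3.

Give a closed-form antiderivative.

An antiderivative is F(x) = -3/(4*(3*x - 1)**2).

Check any antiderivative F(x) by computing F'(x) and comparing it with f(x).
Check: d/dx[-3/(4*(3*x - 1)**2)] = 9/(54*x**3 - 54*x**2 + 18*x - 2) = f(x).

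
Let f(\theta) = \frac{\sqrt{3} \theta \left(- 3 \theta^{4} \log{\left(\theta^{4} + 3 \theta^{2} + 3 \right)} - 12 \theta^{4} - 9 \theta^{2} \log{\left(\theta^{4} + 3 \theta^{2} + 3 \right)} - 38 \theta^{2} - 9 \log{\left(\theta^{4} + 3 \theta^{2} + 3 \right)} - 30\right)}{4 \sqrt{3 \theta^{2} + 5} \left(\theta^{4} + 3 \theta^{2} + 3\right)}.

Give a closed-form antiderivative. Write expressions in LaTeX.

f has the shape u'v + uv' for u = - \frac{3 \sqrt{\theta^{2} + \frac{5}{3}}}{4} and v = \log{\left(\theta^{4} + 3 \theta^{2} + 3 \right)} — it is the derivative of the product u*v.
Check: d/d\theta[- \frac{\sqrt{3} \sqrt{3 \theta^{2} + 5} \log{\left(\theta^{4} + 3 \theta^{2} + 3 \right)}}{4}] = \frac{- 3 \sqrt{3} \theta^{5} \log{\left(\theta^{4} + 3 \theta^{2} + 3 \right)} - 12 \sqrt{3} \theta^{5} - 9 \sqrt{3} \theta^{3} \log{\left(\theta^{4} + 3 \theta^{2} + 3 \right)} - 38 \sqrt{3} \theta^{3} - 9 \sqrt{3} \theta \log{\left(\theta^{4} + 3 \theta^{2} + 3 \right)} - 30 \sqrt{3} \theta}{4 \theta^{4} \sqrt{3 \theta^{2} + 5} + 12 \theta^{2} \sqrt{3 \theta^{2} + 5} + 12 \sqrt{3 \theta^{2} + 5}}, which equals f(\theta).

An antiderivative is F(\theta) = - \frac{\sqrt{3} \sqrt{3 \theta^{2} + 5} \log{\left(\theta^{4} + 3 \theta^{2} + 3 \right)}}{4}.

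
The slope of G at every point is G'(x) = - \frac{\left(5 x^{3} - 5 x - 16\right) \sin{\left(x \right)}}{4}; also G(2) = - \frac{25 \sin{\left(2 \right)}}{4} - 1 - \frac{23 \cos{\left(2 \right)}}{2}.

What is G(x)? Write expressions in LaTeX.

G(x) = \frac{5 x^{3} \cos{\left(x \right)}}{4} - \frac{15 x^{2} \sin{\left(x \right)}}{4} - \frac{35 x \cos{\left(x \right)}}{4} + \frac{35 \sin{\left(x \right)}}{4} - 4 \cos{\left(x \right)} - 1

Differentiate the proposed G(x) back; it has to land on the given G'(x).
A general antiderivative is \frac{5 x^{3} \cos{\left(x \right)}}{4} - \frac{15 x^{2} \sin{\left(x \right)}}{4} - \frac{35 x \cos{\left(x \right)}}{4} + \frac{35 \sin{\left(x \right)}}{4} - 4 \cos{\left(x \right)} + C.
The condition gives C = - \frac{25 \sin{\left(2 \right)}}{4} - 1 - \frac{23 \cos{\left(2 \right)}}{2} - (- \frac{25 \sin{\left(2 \right)}}{4} - \frac{23 \cos{\left(2 \right)}}{2}) = -1.
So G(x) = \frac{5 x^{3} \cos{\left(x \right)}}{4} - \frac{15 x^{2} \sin{\left(x \right)}}{4} - \frac{35 x \cos{\left(x \right)}}{4} + \frac{35 \sin{\left(x \right)}}{4} - 4 \cos{\left(x \right)} - 1.
Check: d/dx[\frac{5 x^{3} \cos{\left(x \right)}}{4} - \frac{15 x^{2} \sin{\left(x \right)}}{4} - \frac{35 x \cos{\left(x \right)}}{4} + \frac{35 \sin{\left(x \right)}}{4} - 4 \cos{\left(x \right)} - 1] = - \frac{5 x^{3} \sin{\left(x \right)}}{4} + \frac{5 x \sin{\left(x \right)}}{4} + 4 \sin{\left(x \right)}, which equals G'(x).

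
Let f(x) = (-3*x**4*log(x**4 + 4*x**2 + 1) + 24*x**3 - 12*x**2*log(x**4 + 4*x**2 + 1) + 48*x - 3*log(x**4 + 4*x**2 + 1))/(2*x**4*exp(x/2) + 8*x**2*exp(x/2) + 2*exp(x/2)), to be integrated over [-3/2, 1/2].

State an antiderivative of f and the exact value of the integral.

f has the shape u'v + uv' for u = 3*exp(-x/2) and v = log(x**4 + 4*x**2 + 1) — it is the derivative of the product u*v.
F(x) = 3*exp(-x/2)*log(x**4 + 4*x**2 + 1) is an antiderivative of f.
Check: d/dx[3*exp(-x/2)*log(x**4 + 4*x**2 + 1)] = (-3*x**4*log(x**4 + 4*x**2 + 1) + 24*x**3 - 12*x**2*log(x**4 + 4*x**2 + 1) + 48*x - 3*log(x**4 + 4*x**2 + 1))/(2*x**4*exp(x/2) + 8*x**2*exp(x/2) + 2*exp(x/2)) = f(x).
F(1/2) = 3*exp(-1/4)*log(33/16); F(-3/2) = 3*exp(3/4)*log(241/16).
Integral = F(1/2) - F(-3/2) = -3*exp(3/4)*log(241/16) + 3*exp(-1/4)*log(33/16).

Antiderivative: F(x) = 3*exp(-x/2)*log(x**4 + 4*x**2 + 1); value = -3*exp(3/4)*log(241/16) + 3*exp(-1/4)*log(33/16)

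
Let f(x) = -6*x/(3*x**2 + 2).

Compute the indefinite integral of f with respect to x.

The substitution u = x**2 + 2/3 works: f is exactly (dF/du)*(du/dx) for that inner function.
Check: d/dx[-log(x**2 + 2/3)] = -6*x/(3*x**2 + 2) = f(x).

F(x) = -log(x**2 + 2/3) + C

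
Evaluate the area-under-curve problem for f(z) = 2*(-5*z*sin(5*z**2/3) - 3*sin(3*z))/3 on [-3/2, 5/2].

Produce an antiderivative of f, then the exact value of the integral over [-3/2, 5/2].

Any candidate F(z) must reproduce f(z) exactly when differentiated.
F(z) = 2*cos(3*z)/3 + cos(5*z**2/3) is an antiderivative of f.
Check: d/dz[2*cos(3*z)/3 + cos(5*z**2/3)] = -10*z*sin(5*z**2/3)/3 - 2*sin(3*z), which equals f(z).
F(5/2) = cos(125/12) + 2*cos(15/2)/3; F(-3/2) = cos(15/4) + 2*cos(9/2)/3.
Integral = F(5/2) - F(-3/2) = cos(125/12) - 2*cos(9/2)/3 + 2*cos(15/2)/3 - cos(15/4).

Antiderivative: F(z) = 2*cos(3*z)/3 + cos(5*z**2/3); value = cos(125/12) - 2*cos(9/2)/3 + 2*cos(15/2)/3 - cos(15/4)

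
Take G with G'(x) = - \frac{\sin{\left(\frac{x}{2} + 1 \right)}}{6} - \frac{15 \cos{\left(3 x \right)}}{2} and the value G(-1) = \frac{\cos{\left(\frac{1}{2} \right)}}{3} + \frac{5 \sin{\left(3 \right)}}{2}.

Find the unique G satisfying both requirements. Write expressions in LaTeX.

G(x) = - \frac{5 \sin{\left(3 x \right)}}{2} + \frac{\cos{\left(\frac{x}{2} + 1 \right)}}{3}

Integrate term by term and add the pieces.
A general antiderivative is - \frac{5 \sin{\left(3 x \right)}}{2} + \frac{\cos{\left(\frac{x}{2} + 1 \right)}}{3} + C.
The condition gives C = \frac{\cos{\left(\frac{1}{2} \right)}}{3} + \frac{5 \sin{\left(3 \right)}}{2} - (\frac{\cos{\left(\frac{1}{2} \right)}}{3} + \frac{5 \sin{\left(3 \right)}}{2}) = 0.
So G(x) = - \frac{5 \sin{\left(3 x \right)}}{2} + \frac{\cos{\left(\frac{x}{2} + 1 \right)}}{3}.
Check: d/dx[- \frac{5 \sin{\left(3 x \right)}}{2} + \frac{\cos{\left(\frac{x}{2} + 1 \right)}}{3}] = - \frac{\sin{\left(\frac{x}{2} + 1 \right)}}{6} - \frac{15 \cos{\left(3 x \right)}}{2} = G'(x).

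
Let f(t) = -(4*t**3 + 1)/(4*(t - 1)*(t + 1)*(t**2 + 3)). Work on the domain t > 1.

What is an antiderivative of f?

An antiderivative is F(t) = (-15*log(t - 1) - 9*log(t + 1) - 36*log(t**2 + 3) + 2*sqrt(3)*atan(sqrt(3)*t/3))/96.

Factor the denominator (4*(t - 1)*(t + 1)*(t**2 + 3)) and decompose: f = -(12*t - 1)/(16*(t**2 + 3)) - 3/(32*(t + 1)) - 5/(32*(t - 1)); each piece integrates to a log, atan, or power term.
Check: d/dt[(-15*log(t - 1) - 9*log(t + 1) - 36*log(t**2 + 3) + 2*sqrt(3)*atan(sqrt(3)*t/3))/96] = (-4*t**3 - 1)/(4*t**4 + 8*t**2 - 12), which equals f(t).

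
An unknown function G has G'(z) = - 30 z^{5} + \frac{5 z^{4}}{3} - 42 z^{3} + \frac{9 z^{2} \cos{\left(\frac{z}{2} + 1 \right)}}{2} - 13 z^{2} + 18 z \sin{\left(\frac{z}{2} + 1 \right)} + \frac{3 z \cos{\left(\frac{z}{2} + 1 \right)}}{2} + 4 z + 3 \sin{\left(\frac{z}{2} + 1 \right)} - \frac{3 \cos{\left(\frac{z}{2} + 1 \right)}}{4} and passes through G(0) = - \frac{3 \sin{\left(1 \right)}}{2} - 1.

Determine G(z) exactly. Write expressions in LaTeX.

G'(z) has the shape u'v + uv' for u = 3 z^{2} + z - \frac{1}{2} and v = - \frac{5 z^{4}}{3} + \frac{2 z^{3}}{3} - 4 z^{2} + 3 \sin{\left(\frac{z}{2} + 1 \right)} — it is the derivative of the product u*v.
A general antiderivative is \left(3 z^{2} + z - \frac{1}{2}\right) \left(- \frac{5 z^{4}}{3} + \frac{2 z^{3}}{3} - 4 z^{2} + 3 \sin{\left(\frac{z}{2} + 1 \right)}\right) + C.
The condition gives C = - \frac{3 \sin{\left(1 \right)}}{2} - 1 - (- \frac{3 \sin{\left(1 \right)}}{2}) = -1.
So G(z) = - \frac{30 z^{6} - 2 z^{5} + 63 z^{4} + 26 z^{3} - 54 z^{2} \sin{\left(\frac{z}{2} + 1 \right)} - 12 z^{2} - 18 z \sin{\left(\frac{z}{2} + 1 \right)} + 9 \sin{\left(\frac{z}{2} + 1 \right)} + 6}{6}.
Check: d/dz[- \frac{30 z^{6} - 2 z^{5} + 63 z^{4} + 26 z^{3} - 54 z^{2} \sin{\left(\frac{z}{2} + 1 \right)} - 12 z^{2} - 18 z \sin{\left(\frac{z}{2} + 1 \right)} + 9 \sin{\left(\frac{z}{2} + 1 \right)} + 6}{6}] = - 30 z^{5} + \frac{5 z^{4}}{3} - 42 z^{3} + \frac{9 z^{2} \cos{\left(\frac{z}{2} + 1 \right)}}{2} - 13 z^{2} + 18 z \sin{\left(\frac{z}{2} + 1 \right)} + \frac{3 z \cos{\left(\frac{z}{2} + 1 \right)}}{2} + 4 z + 3 \sin{\left(\frac{z}{2} + 1 \right)} - \frac{3 \cos{\left(\frac{z}{2} + 1 \right)}}{4} = G'(z).

G(z) = - \frac{30 z^{6} - 2 z^{5} + 63 z^{4} + 26 z^{3} - 54 z^{2} \sin{\left(\frac{z}{2} + 1 \right)} - 12 z^{2} - 18 z \sin{\left(\frac{z}{2} + 1 \right)} + 9 \sin{\left(\frac{z}{2} + 1 \right)} + 6}{6}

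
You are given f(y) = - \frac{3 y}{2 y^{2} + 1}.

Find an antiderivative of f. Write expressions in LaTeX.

An antiderivative is F(y) = - \frac{3 \log{\left(4 y^{2} + 2 \right)}}{4}.

The substitution u = 4 y^{2} + 2 works: f is exactly (dF/du)*(du/dy) for that inner function.
Check: d/dy[- \frac{3 \log{\left(4 y^{2} + 2 \right)}}{4}] = - \frac{3 y}{2 y^{2} + 1} = f(y).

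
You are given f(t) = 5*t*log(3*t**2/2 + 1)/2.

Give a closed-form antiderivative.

Differentiate the proposed F(t) back; it has to land on f(t) exactly.
Check: d/dt[5*(3*t**2*log(3*t**2/2 + 1) - 3*t**2 + 2*log(3*t**2 + 2))/12] = 5*t*log(3*t**2/2 + 1)/2 = f(t).

An antiderivative is F(t) = 5*(3*t**2*log(3*t**2/2 + 1) - 3*t**2 + 2*log(3*t**2 + 2))/12.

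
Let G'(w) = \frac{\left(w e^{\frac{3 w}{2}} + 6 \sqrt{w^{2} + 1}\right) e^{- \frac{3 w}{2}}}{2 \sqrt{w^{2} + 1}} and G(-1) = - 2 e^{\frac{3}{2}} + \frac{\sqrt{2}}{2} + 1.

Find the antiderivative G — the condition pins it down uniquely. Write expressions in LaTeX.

G(w) = \frac{\left(\sqrt{w^{2} + 1} e^{\frac{3 w}{2}} + 2 e^{\frac{3 w}{2}} - 4\right) e^{- \frac{3 w}{2}}}{2}

Any candidate G(w) must reproduce the stated G'(w) exactly.
A general antiderivative is \frac{\sqrt{w^{2} + 1}}{2} - 2 e^{- \frac{3 w}{2}} + C.
The condition gives C = - 2 e^{\frac{3}{2}} + \frac{\sqrt{2}}{2} + 1 - (- 2 e^{\frac{3}{2}} + \frac{\sqrt{2}}{2}) = 1.
So G(w) = \frac{\left(\sqrt{w^{2} + 1} e^{\frac{3 w}{2}} + 2 e^{\frac{3 w}{2}} - 4\right) e^{- \frac{3 w}{2}}}{2}.
Check: d/dw[\frac{\left(\sqrt{w^{2} + 1} e^{\frac{3 w}{2}} + 2 e^{\frac{3 w}{2}} - 4\right) e^{- \frac{3 w}{2}}}{2}] = \frac{\left(w e^{\frac{3 w}{2}} + 6 \sqrt{w^{2} + 1}\right) e^{- \frac{3 w}{2}}}{2 \sqrt{w^{2} + 1}} = G'(w).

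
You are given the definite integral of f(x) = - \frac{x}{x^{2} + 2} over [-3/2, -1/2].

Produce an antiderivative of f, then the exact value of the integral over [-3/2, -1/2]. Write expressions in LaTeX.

f matches the chain-rule pattern g'(h)*h' with inner function h(x) = x^{2} + 2; substituting u = h(x) collapses the integral.
F(x) = - \frac{\log{\left(x^{2} + 2 \right)}}{2} is an antiderivative of f.
Check: d/dx[- \frac{\log{\left(x^{2} + 2 \right)}}{2}] = - \frac{x}{x^{2} + 2} = f(x).
F(-1/2) = - \frac{\log{\left(\frac{9}{4} \right)}}{2}; F(-3/2) = - \frac{\log{\left(\frac{17}{4} \right)}}{2}.
Integral = F(-1/2) - F(-3/2) = - \frac{\log{\left(\frac{9}{4} \right)}}{2} + \frac{\log{\left(\frac{17}{4} \right)}}{2}.

Antiderivative: F(x) = - \frac{\log{\left(x^{2} + 2 \right)}}{2}; value = - \frac{\log{\left(\frac{9}{4} \right)}}{2} + \frac{\log{\left(\frac{17}{4} \right)}}{2}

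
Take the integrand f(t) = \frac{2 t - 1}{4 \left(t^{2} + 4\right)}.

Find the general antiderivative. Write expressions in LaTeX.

Recover f(t) by differentiating a candidate F(t); any mismatch rules it out.
Check: d/dt[\frac{\log{\left(t^{2} + 4 \right)}}{4} - \frac{\operatorname{atan}{\left(\frac{t}{2} \right)}}{8}] = \frac{2 t - 1}{4 t^{2} + 16}, which equals f(t).

F(t) = \frac{\log{\left(t^{2} + 4 \right)}}{4} - \frac{\operatorname{atan}{\left(\frac{t}{2} \right)}}{8} + C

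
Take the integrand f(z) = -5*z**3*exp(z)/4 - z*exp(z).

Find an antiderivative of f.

An antiderivative is F(z) = -5*z**3*exp(z)/4 + 15*z**2*exp(z)/4 - 17*z*exp(z)/2 + 17*exp(z)/2.

Recognize the product-rule pattern: f = u'v + uv' with u = -5*z**3/4 + 15*z**2/4 - 17*z/2 + 17/2, v = exp(z), so integration by parts undoes it.
Check: d/dz[-5*z**3*exp(z)/4 + 15*z**2*exp(z)/4 - 17*z*exp(z)/2 + 17*exp(z)/2] = -5*z**3*exp(z)/4 - z*exp(z) = f(z).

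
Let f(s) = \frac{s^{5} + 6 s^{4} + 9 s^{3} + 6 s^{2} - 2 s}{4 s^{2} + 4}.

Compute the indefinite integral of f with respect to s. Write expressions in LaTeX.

F(s) = \frac{s^{4}}{16} + \frac{s^{3}}{2} + s^{2} - \frac{5 \log{\left(s^{2} + 1 \right)}}{4} + C

For F(s) to be correct the identity F'(s) - f(s) = 0 must hold.
Check: d/ds[\frac{s^{4}}{16} + \frac{s^{3}}{2} + s^{2} - \frac{5 \log{\left(s^{2} + 1 \right)}}{4}] = \frac{s^{5} + 6 s^{4} + 9 s^{3} + 6 s^{2} - 2 s}{4 s^{2} + 4} = f(s).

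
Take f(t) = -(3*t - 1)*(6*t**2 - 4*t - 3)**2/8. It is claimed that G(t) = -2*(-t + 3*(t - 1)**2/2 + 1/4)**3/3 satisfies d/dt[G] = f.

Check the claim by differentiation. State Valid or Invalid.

Invalid: d/dt[G] - f = 135*t**4/2 - 225*t**3 + 531*t**2/2 - 130*t + 187/8, which is not 0.

d/dt[G] = -27*t**5/2 + 90*t**4 - 447*t**3/2 + 254*t**2 - 1043*t/8 + 49/2
d/dt[G] - f(t) = 135*t**4/2 - 225*t**3 + 531*t**2/2 - 130*t + 187/8 != 0.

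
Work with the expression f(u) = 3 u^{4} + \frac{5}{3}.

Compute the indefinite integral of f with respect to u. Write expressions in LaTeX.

F(u) = \frac{u \left(9 u^{4} + 25\right)}{15} + C

Since d/du undoes antidifferentiation here, F'(u) = f(u) is required of F(u).
Check: d/du[\frac{u \left(9 u^{4} + 25\right)}{15}] = 3 u^{4} + \frac{5}{3} = f(u).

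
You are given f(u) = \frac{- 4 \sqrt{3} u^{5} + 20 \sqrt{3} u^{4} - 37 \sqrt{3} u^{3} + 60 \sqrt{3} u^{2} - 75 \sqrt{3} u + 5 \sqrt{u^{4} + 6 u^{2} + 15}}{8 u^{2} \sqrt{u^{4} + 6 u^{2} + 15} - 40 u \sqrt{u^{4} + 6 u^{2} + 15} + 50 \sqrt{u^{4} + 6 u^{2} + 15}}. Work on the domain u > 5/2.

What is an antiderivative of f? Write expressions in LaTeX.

A first test for any F(u): its u-derivative must equal f(u) identically.
Check: d/du[\frac{- \sqrt{3} \left(2 u - 5\right) \sqrt{u^{4} + 6 u^{2} + 15} - 5}{4 \left(2 u - 5\right)}] = \frac{- 4 \sqrt{3} u^{5} + 20 \sqrt{3} u^{4} - 37 \sqrt{3} u^{3} + 60 \sqrt{3} u^{2} - 75 \sqrt{3} u + 5 \sqrt{u^{4} + 6 u^{2} + 15}}{8 u^{2} \sqrt{u^{4} + 6 u^{2} + 15} - 40 u \sqrt{u^{4} + 6 u^{2} + 15} + 50 \sqrt{u^{4} + 6 u^{2} + 15}} = f(u).

An antiderivative is F(u) = \frac{- \sqrt{3} \left(2 u - 5\right) \sqrt{u^{4} + 6 u^{2} + 15} - 5}{4 \left(2 u - 5\right)}.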